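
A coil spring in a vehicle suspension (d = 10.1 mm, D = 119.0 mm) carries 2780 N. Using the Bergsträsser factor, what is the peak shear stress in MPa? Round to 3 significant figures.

Spring index C = D/d = 119.0/10.1 = 11.7822
K_B = (4C+2)/(4C−3) = 49.129/44.129 = 1.1133
τ₀ = 8FD/(πd³) = 8·2780·119.0/(π·10.1³) = 2.64656e+06/3236.8 = 817.65 MPa
τ_max = K·τ₀ = 1.1133 × 817.65 = 910.29 MPa

910 MPa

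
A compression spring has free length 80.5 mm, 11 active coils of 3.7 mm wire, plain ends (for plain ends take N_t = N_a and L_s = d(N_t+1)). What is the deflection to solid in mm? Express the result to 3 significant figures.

36.1 mm

N_t = 11; L_s = 3.7·12 = 44.4 mm
δ_solid = L₀ − L_s = 80.5 − 44.4 = 36.1 mm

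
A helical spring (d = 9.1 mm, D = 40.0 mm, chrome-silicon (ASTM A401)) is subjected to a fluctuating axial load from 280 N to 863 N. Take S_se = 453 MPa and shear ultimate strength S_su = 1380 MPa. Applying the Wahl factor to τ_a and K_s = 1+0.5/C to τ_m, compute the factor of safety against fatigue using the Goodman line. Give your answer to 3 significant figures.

C = D/d = 40.0/9.1 = 4.3956; K_W = (4C−1)/(4C−4)+0.615/C = 1.3608; K_s = 1+0.5/C = 1.1138
F_a = (F_max−F_min)/2 = 291.5 N; F_m = (F_max+F_min)/2 = 571.5 N
τ_a = K_W·8F_aD/(πd³) = 1.3608 × 39.402 = 53.617 MPa
τ_m = K_s·8F_mD/(πd³) = 1.1138 × 77.249 = 86.036 MPa
Goodman: 1/n_f = τ_a/S_se + τ_m/S_su = 53.617/453 + 86.036/1380 = 0.11836 + 0.06234 = 0.18071
n_f = 1/0.18071 = 5.534

5.53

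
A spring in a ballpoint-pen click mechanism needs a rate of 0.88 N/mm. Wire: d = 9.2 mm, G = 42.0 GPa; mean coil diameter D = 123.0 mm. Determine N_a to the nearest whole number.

N_a = Gd⁴/(8D³k) = (42.0×10³ × 9.2⁴)/(8 × 123.0³ × 0.88)
    = 3.00885e+08 / 1.31005e+07 = 22.97 → 23 coils

23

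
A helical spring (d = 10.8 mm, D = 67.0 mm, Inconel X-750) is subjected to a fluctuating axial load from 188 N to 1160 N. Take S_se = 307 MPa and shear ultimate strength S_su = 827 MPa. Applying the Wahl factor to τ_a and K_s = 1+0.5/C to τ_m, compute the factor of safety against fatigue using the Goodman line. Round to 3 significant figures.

2.59

C = D/d = 67.0/10.8 = 6.2037; K_W = (4C−1)/(4C−4)+0.615/C = 1.2433; K_s = 1+0.5/C = 1.0806
F_a = (F_max−F_min)/2 = 486 N; F_m = (F_max+F_min)/2 = 674 N
τ_a = K_W·8F_aD/(πd³) = 1.2433 × 65.823 = 81.836 MPa
τ_m = K_s·8F_mD/(πd³) = 1.0806 × 91.286 = 98.643 MPa
Goodman: 1/n_f = τ_a/S_se + τ_m/S_su = 81.836/307 + 98.643/827 = 0.26657 + 0.11928 = 0.38584
n_f = 1/0.38584 = 2.592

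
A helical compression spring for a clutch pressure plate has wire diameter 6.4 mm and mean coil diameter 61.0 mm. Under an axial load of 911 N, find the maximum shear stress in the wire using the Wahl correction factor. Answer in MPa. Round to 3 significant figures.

622 MPa

Spring index C = D/d = 61.0/6.4 = 9.5312
K_W = (4C−1)/(4C−4) + 0.615/C = 37.125/34.125 + 0.0645 = 1.1524
τ₀ = 8FD/(πd³) = 8·911·61.0/(π·6.4³) = 444568/823.55 = 539.82 MPa
τ_max = K·τ₀ = 1.1524 × 539.82 = 622.11 MPa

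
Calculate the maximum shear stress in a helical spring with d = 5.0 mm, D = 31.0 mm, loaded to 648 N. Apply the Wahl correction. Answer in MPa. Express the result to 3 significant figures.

Spring index C = D/d = 31.0/5.0 = 6.2000
K_W = (4C−1)/(4C−4) + 0.615/C = 23.800/20.800 + 0.0992 = 1.2434
τ₀ = 8FD/(πd³) = 8·648·31.0/(π·5.0³) = 160704/392.7 = 409.23 MPa
τ_max = K·τ₀ = 1.2434 × 409.23 = 508.85 MPa

509 MPa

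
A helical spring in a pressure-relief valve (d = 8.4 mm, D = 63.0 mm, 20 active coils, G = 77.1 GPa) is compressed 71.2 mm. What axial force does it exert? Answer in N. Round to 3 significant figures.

k = Gd⁴/(8D³N_a) = (77.1×10³)(8.4⁴)/(8·63.0³·20) = 9.5947 N/mm
F = k·δ = 9.5947 × 71.2 = 683.14 N

683 N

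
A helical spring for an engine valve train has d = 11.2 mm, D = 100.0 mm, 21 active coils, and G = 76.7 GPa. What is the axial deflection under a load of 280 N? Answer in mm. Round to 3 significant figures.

k = Gd⁴/(8D³N_a) = (76.7×10³)(11.2⁴)/(8·100.0³·21) = 7.1839 N/mm
δ = F/k = 280 / 7.1839 = 38.976 mm

39.0 mm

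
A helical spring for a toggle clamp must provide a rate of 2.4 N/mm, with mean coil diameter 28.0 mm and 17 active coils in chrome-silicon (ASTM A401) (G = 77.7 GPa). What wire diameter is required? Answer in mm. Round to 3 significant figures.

3.10 mm

d = (8D³N_a·k / G)^(1/4) = (8·28.0³·17·2.4 / (77.7×10³))^0.25
  = (92.215)^0.25 = 3.0989 mm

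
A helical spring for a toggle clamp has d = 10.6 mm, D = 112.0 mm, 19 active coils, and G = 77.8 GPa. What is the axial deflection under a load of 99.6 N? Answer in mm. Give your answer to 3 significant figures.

21.7 mm

k = Gd⁴/(8D³N_a) = (77.8×10³)(10.6⁴)/(8·112.0³·19) = 4.5994 N/mm
δ = F/k = 99.6 / 4.5994 = 21.655 mm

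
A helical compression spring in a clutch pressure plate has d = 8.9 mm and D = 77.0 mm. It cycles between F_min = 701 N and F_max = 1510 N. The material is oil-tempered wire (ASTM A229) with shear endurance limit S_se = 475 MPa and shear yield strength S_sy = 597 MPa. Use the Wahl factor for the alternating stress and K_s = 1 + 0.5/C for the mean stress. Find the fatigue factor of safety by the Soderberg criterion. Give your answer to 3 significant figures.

C = D/d = 77.0/8.9 = 8.6517; K_W = (4C−1)/(4C−4)+0.615/C = 1.1691; K_s = 1+0.5/C = 1.0578
F_a = (F_max−F_min)/2 = 404.5 N; F_m = (F_max+F_min)/2 = 1105.5 N
τ_a = K_W·8F_aD/(πd³) = 1.1691 × 112.51 = 131.53 MPa
τ_m = K_s·8F_mD/(πd³) = 1.0578 × 307.48 = 325.25 MPa
Soderberg: 1/n_f = τ_a/S_se + τ_m/S_sy = 131.53/475 + 325.25/597 = 0.27691 + 0.54481 = 0.82172
n_f = 1/0.82172 = 1.217

1.22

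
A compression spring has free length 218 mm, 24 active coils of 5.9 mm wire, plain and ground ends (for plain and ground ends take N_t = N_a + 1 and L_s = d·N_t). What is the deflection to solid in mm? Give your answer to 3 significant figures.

N_t = 25; L_s = 5.9·25 = 147.5 mm
δ_solid = L₀ − L_s = 218 − 147.5 = 70.5 mm

70.5 mm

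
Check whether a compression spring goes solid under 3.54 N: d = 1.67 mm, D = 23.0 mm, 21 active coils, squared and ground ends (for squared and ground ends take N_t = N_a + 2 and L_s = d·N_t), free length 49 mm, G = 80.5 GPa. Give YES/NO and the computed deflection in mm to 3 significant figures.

k = Gd⁴/(8D³N_a) = (80.5×10³)(1.67⁴)/(8·23.0³·21) = 0.30632 N/mm
N_t = 23; L_s = 1.67·23 = 38.41 mm; δ_solid = L₀ − L_s = 49 − 38.41 = 10.59 mm
δ = F/k = 3.54/0.30632 = 11.557 mm
δ ≥ δ_solid → spring goes solid

YES, δ = 11.6 mm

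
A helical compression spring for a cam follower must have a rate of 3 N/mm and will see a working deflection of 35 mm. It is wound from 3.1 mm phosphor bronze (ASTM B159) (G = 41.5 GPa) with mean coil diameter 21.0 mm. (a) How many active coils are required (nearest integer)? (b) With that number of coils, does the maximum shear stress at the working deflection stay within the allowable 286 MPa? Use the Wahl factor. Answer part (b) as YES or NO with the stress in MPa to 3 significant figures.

(a) 17 coils; (b) YES, τ_max = 233 MPa

N_a = Gd⁴/(8D³k) = (41.5×10³)(3.1⁴)/(8·21.0³·3) = 17.24 → N_a = 17
Actual rate k = Gd⁴/(8D³·17) = 3.043 N/mm
Working load F = kδ = 3.043·35 = 106.5 N
C = 21.0/3.1 = 6.7742; K_W = (4C−1)/(4C−4)+0.615/C = 1.2207
τ_max = K_W·8FD/(πd³) = 1.2207·191.18 = 233.37 MPa
τ_max ≤ 286 MPa → acceptable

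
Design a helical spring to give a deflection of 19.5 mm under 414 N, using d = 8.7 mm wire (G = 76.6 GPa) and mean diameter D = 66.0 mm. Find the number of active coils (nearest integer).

Required rate k = F/δ = 414/19.5 = 21.231 N/mm
N_a = Gd⁴/(8D³k) = (76.6×10³ × 8.7⁴)/(8 × 66.0³ × 21.231)
    = 4.3884e+08 / 4.88301e+07 = 8.987 → 9 coils

9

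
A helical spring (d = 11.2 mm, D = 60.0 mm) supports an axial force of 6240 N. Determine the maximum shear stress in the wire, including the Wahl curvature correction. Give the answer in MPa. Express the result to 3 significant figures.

873 MPa

Spring index C = D/d = 60.0/11.2 = 5.3571
K_W = (4C−1)/(4C−4) + 0.615/C = 20.429/17.429 + 0.1148 = 1.2869
τ₀ = 8FD/(πd³) = 8·6240·60.0/(π·11.2³) = 2.9952e+06/4413.7 = 678.61 MPa
τ_max = K·τ₀ = 1.2869 × 678.61 = 873.33 MPa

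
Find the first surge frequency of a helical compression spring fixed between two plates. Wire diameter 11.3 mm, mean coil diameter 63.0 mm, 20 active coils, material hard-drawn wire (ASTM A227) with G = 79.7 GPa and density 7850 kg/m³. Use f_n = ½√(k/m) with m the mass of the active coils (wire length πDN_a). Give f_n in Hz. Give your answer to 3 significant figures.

k = Gd⁴/(8D³N_a) = (79.7×10³)(11.3⁴)/(8·63.0³·20) = 32.481 N/mm = 32481 N/m
Wire length L = πDN_a = π·63.0·20 = 3958.4 mm
m = ρ·(πd²/4)·L = 7850 × 100.29×10⁻⁶ m² × 3.9584 m = 3.1163 kg
f_n = ½√(k/m) = 0.5·√(32481/3.1163) = 0.5·√(10423) = 51.047 Hz

51.0 Hz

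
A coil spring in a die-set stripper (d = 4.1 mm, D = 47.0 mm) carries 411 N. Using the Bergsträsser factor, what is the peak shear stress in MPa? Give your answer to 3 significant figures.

Spring index C = D/d = 47.0/4.1 = 11.4634
K_B = (4C+2)/(4C−3) = 47.854/42.854 = 1.1167
τ₀ = 8FD/(πd³) = 8·411·47.0/(π·4.1³) = 154536/216.52 = 713.72 MPa
τ_max = K·τ₀ = 1.1167 × 713.72 = 796.99 MPa

797 MPa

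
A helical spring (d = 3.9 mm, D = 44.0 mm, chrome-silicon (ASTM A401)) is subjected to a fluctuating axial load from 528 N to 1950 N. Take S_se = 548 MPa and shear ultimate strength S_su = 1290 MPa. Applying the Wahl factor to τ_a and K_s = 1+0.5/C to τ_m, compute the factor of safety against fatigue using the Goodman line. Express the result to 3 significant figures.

C = D/d = 44.0/3.9 = 11.2821; K_W = (4C−1)/(4C−4)+0.615/C = 1.1275; K_s = 1+0.5/C = 1.0443
F_a = (F_max−F_min)/2 = 711 N; F_m = (F_max+F_min)/2 = 1239 N
τ_a = K_W·8F_aD/(πd³) = 1.1275 × 1343 = 1514.1 MPa
τ_m = K_s·8F_mD/(πd³) = 1.0443 × 2340.3 = 2444 MPa
Goodman: 1/n_f = τ_a/S_se + τ_m/S_su = 1514.1/548 + 2444/1290 = 2.76304 + 1.89458 = 4.6576
n_f = 1/4.6576 = 0.2147

0.215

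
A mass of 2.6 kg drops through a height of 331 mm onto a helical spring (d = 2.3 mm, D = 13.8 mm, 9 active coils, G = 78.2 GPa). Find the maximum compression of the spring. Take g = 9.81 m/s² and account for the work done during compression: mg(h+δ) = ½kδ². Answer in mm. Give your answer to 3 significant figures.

k = Gd⁴/(8D³N_a) = (78.2×10³)(2.3⁴)/(8·13.8³·9) = 11.565 N/mm
W = mg = 2.6 × 9.81 = 25.506 N
½kδ² − Wδ − Wh = 0 → δ = (W + √(W² + 2kWh))/k
δ = (25.506 + √(650.56 + 195276))/11.565 = (25.506 + 442.64)/11.565 = 40.479 mm

40.5 mm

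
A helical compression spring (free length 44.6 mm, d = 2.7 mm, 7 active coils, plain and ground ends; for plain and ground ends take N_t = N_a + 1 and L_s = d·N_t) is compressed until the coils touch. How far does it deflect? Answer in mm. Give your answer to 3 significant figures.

N_t = 8; L_s = 2.7·8 = 21.6 mm
δ_solid = L₀ − L_s = 44.6 − 21.6 = 23 mm

23.0 mm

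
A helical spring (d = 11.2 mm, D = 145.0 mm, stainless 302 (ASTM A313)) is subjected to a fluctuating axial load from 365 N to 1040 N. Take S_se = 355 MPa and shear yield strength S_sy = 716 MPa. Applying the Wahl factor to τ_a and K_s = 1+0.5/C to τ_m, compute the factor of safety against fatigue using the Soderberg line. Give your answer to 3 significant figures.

1.83

C = D/d = 145.0/11.2 = 12.9464; K_W = (4C−1)/(4C−4)+0.615/C = 1.1103; K_s = 1+0.5/C = 1.0386
F_a = (F_max−F_min)/2 = 337.5 N; F_m = (F_max+F_min)/2 = 702.5 N
τ_a = K_W·8F_aD/(πd³) = 1.1103 × 88.701 = 98.483 MPa
τ_m = K_s·8F_mD/(πd³) = 1.0386 × 184.63 = 191.76 MPa
Soderberg: 1/n_f = τ_a/S_se + τ_m/S_sy = 98.483/355 + 191.76/716 = 0.27742 + 0.26782 = 0.54524
n_f = 1/0.54524 = 1.834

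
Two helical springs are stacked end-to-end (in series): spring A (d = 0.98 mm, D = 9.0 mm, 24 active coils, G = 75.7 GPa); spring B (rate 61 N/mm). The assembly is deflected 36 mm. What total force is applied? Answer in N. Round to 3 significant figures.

k_A = Gd⁴/(8D³N_a) = (75.7×10³)(0.98⁴)/(8·9.0³·24) = 0.49885 N/mm
Series: 1/k_eq = 1/0.49885 + 1/61 = 2.021; k_eq = 0.49481 N/mm
F = k_eq·δ = 0.49481·36 = 17.813 N

17.8 N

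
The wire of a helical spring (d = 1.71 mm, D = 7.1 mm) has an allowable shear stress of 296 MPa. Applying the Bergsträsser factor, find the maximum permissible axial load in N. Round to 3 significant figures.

59.9 N

C = D/d = 7.1/1.71 = 4.1520
K_B = (4C+2)/(4C−3) = 18.608/13.608 = 1.3674
τ_max = K·8FD/(πd³) → F_max = τ_allow·πd³/(8DK)
F_max = 296·π·1.71³/(8·7.1·1.3674) = 4649.8/77.67 = 59.866 N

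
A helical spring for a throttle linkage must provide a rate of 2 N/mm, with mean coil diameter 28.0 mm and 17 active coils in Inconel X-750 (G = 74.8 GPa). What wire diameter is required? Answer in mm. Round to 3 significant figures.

2.99 mm

d = (8D³N_a·k / G)^(1/4) = (8·28.0³·17·2 / (74.8×10³))^0.25
  = (79.825)^0.25 = 2.9891 mm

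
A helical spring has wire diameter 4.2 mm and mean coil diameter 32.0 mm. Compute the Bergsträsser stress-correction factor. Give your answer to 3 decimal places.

1.182

C = D/d = 32.0/4.2 = 7.6190
K_B = (4C+2)/(4C−3) = 32.476/27.476 = 1.1820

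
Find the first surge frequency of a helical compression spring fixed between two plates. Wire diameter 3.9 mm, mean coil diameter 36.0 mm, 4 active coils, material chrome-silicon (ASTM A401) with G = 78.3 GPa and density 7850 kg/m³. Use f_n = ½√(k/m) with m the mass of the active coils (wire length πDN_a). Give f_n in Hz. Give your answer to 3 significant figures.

k = Gd⁴/(8D³N_a) = (78.3×10³)(3.9⁴)/(8·36.0³·4) = 12.133 N/mm = 12133 N/m
Wire length L = πDN_a = π·36.0·4 = 452.39 mm
m = ρ·(πd²/4)·L = 7850 × 11.946×10⁻⁶ m² × 0.45239 m = 0.042423 kg
f_n = ½√(k/m) = 0.5·√(12133/0.042423) = 0.5·√(2.86e+05) = 267.39 Hz

267 Hz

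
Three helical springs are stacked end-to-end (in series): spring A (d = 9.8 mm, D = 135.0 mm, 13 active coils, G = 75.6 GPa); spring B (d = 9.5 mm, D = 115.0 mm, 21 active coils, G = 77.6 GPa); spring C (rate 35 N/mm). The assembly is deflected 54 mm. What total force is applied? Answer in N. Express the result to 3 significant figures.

67.5 N

k_A = Gd⁴/(8D³N_a) = (75.6×10³)(9.8⁴)/(8·135.0³·13) = 2.7252 N/mm
k_B = Gd⁴/(8D³N_a) = (77.6×10³)(9.5⁴)/(8·115.0³·21) = 2.4737 N/mm
Series: 1/k_eq = 1/2.7252 + 1/2.4737 + 1/35 = 0.79977; k_eq = 1.2504 N/mm
F = k_eq·δ = 1.2504·54 = 67.519 N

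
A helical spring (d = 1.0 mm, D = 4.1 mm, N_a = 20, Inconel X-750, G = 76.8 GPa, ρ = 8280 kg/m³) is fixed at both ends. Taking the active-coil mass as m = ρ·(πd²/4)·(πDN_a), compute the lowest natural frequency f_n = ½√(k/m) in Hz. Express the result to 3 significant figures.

1020 Hz

k = Gd⁴/(8D³N_a) = (76.8×10³)(1.0⁴)/(8·4.1³·20) = 6.9645 N/mm = 6964.5 N/m
Wire length L = πDN_a = π·4.1·20 = 257.61 mm
m = ρ·(πd²/4)·L = 8280 × 0.7854×10⁻⁶ m² × 0.25761 m = 0.0016753 kg
f_n = ½√(k/m) = 0.5·√(6964.5/0.0016753) = 0.5·√(4.1572e+06) = 1019.5 Hz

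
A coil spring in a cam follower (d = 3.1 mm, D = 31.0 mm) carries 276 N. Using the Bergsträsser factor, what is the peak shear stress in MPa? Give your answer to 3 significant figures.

830 MPa

Spring index C = D/d = 31.0/3.1 = 10.0000
K_B = (4C+2)/(4C−3) = 42.000/37.000 = 1.1351
τ₀ = 8FD/(πd³) = 8·276·31.0/(π·3.1³) = 68448/93.591 = 731.35 MPa
τ_max = K·τ₀ = 1.1351 × 731.35 = 830.18 MPa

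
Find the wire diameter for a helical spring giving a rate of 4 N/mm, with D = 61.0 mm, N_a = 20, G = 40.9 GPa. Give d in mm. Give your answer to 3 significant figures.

d = (8D³N_a·k / G)^(1/4) = (8·61.0³·20·4 / (40.9×10³))^0.25
  = (3551.8)^0.25 = 7.7199 mm

7.72 mm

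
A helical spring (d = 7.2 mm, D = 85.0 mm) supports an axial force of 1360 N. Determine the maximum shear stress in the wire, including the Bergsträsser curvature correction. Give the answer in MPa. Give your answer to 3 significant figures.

878 MPa

Spring index C = D/d = 85.0/7.2 = 11.8056
K_B = (4C+2)/(4C−3) = 49.222/44.222 = 1.1131
τ₀ = 8FD/(πd³) = 8·1360·85.0/(π·7.2³) = 924800/1172.6 = 788.68 MPa
τ_max = K·τ₀ = 1.1131 × 788.68 = 877.85 MPa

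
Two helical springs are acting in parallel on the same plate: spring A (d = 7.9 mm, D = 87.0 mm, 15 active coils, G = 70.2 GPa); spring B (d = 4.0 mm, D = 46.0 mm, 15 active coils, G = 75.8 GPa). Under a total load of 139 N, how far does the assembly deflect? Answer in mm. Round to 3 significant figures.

27.1 mm

k_A = Gd⁴/(8D³N_a) = (70.2×10³)(7.9⁴)/(8·87.0³·15) = 3.4602 N/mm
k_B = Gd⁴/(8D³N_a) = (75.8×10³)(4.0⁴)/(8·46.0³·15) = 1.6613 N/mm
Parallel: k_eq = 3.4602 + 1.6613 = 5.1216 N/mm
δ = F/k_eq = 139/5.1216 = 27.14 mm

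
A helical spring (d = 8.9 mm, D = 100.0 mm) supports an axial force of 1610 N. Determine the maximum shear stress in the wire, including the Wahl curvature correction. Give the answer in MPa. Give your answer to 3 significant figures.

Spring index C = D/d = 100.0/8.9 = 11.2360
K_W = (4C−1)/(4C−4) + 0.615/C = 43.944/40.944 + 0.0547 = 1.1280
τ₀ = 8FD/(πd³) = 8·1610·100.0/(π·8.9³) = 1.288e+06/2214.7 = 581.56 MPa
τ_max = K·τ₀ = 1.1280 × 581.56 = 656.01 MPa

656 MPa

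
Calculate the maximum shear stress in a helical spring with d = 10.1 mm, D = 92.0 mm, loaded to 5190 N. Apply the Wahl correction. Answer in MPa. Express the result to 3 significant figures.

Spring index C = D/d = 92.0/10.1 = 9.1089
K_W = (4C−1)/(4C−4) + 0.615/C = 35.436/32.436 + 0.0675 = 1.1600
τ₀ = 8FD/(πd³) = 8·5190·92.0/(π·10.1³) = 3.81984e+06/3236.8 = 1180.1 MPa
τ_max = K·τ₀ = 1.1600 × 1180.1 = 1369 MPa

1370 MPa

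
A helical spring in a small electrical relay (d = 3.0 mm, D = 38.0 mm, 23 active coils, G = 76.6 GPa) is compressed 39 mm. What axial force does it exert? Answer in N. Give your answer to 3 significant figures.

24.0 N

k = Gd⁴/(8D³N_a) = (76.6×10³)(3.0⁴)/(8·38.0³·23) = 0.61453 N/mm
F = k·δ = 0.61453 × 39 = 23.967 N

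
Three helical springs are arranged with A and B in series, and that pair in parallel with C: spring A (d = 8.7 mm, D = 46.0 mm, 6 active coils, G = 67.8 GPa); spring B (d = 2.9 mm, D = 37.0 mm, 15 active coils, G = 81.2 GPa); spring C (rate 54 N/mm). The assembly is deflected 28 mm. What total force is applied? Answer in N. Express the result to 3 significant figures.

k_A = Gd⁴/(8D³N_a) = (67.8×10³)(8.7⁴)/(8·46.0³·6) = 83.137 N/mm
k_B = Gd⁴/(8D³N_a) = (81.2×10³)(2.9⁴)/(8·37.0³·15) = 0.94485 N/mm
Springs A,B series: k_AB = 1/(1/83.137+1/0.94485) = 0.93423 N/mm; parallel with C: k_eq = 0.93423+54 = 54.934 N/mm
F = k_eq·δ = 54.934·28 = 1538.2 N

1540 N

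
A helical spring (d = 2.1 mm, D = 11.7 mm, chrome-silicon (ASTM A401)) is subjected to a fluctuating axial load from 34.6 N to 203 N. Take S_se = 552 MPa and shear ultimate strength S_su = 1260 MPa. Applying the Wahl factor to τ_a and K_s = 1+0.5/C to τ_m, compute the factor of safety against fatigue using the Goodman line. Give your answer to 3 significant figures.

C = D/d = 11.7/2.1 = 5.5714; K_W = (4C−1)/(4C−4)+0.615/C = 1.2744; K_s = 1+0.5/C = 1.0897
F_a = (F_max−F_min)/2 = 84.2 N; F_m = (F_max+F_min)/2 = 118.8 N
τ_a = K_W·8F_aD/(πd³) = 1.2744 × 270.88 = 345.22 MPa
τ_m = K_s·8F_mD/(πd³) = 1.0897 × 382.19 = 416.49 MPa
Goodman: 1/n_f = τ_a/S_se + τ_m/S_su = 345.22/552 + 416.49/1260 = 0.62541 + 0.33055 = 0.95596
n_f = 1/0.95596 = 1.046

1.05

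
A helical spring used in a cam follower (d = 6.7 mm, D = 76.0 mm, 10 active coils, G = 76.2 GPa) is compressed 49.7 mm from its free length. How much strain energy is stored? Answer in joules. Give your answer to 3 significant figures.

5.40 J

k = Gd⁴/(8D³N_a) = (76.2×10³)(6.7⁴)/(8·76.0³·10) = 4.3724 N/mm
U = ½kδ² = 0.5 × 4.3724 × 49.7² = 5400.2 N·mm = 5.4002 J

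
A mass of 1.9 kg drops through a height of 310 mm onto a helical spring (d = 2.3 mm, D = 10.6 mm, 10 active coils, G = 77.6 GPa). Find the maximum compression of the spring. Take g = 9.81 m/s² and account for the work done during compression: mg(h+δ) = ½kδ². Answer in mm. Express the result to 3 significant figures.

23.4 mm

k = Gd⁴/(8D³N_a) = (77.6×10³)(2.3⁴)/(8·10.6³·10) = 22.791 N/mm
W = mg = 1.9 × 9.81 = 18.639 N
½kδ² − Wδ − Wh = 0 → δ = (W + √(W² + 2kWh))/k
δ = (18.639 + √(347.41 + 263378))/22.791 = (18.639 + 513.54)/22.791 = 23.35 mm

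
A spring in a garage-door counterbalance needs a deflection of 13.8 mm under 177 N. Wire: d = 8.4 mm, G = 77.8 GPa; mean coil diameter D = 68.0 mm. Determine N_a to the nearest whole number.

12

Required rate k = F/δ = 177/13.8 = 12.826 N/mm
N_a = Gd⁴/(8D³k) = (77.8×10³ × 8.4⁴)/(8 × 68.0³ × 12.826)
    = 3.87344e+08 / 3.22635e+07 = 12.01 → 12 coils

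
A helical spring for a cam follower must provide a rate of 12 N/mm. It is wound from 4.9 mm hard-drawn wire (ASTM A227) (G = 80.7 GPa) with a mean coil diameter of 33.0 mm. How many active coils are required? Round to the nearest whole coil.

13

N_a = Gd⁴/(8D³k) = (80.7×10³ × 4.9⁴)/(8 × 33.0³ × 12)
    = 4.65219e+07 / 3.44995e+06 = 13.48 → 13 coils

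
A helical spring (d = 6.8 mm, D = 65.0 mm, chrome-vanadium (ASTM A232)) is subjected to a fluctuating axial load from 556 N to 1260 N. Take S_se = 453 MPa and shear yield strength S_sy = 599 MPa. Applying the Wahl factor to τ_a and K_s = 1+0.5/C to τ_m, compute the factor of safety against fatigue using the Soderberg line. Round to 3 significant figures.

0.763

C = D/d = 65.0/6.8 = 9.5588; K_W = (4C−1)/(4C−4)+0.615/C = 1.1520; K_s = 1+0.5/C = 1.0523
F_a = (F_max−F_min)/2 = 352 N; F_m = (F_max+F_min)/2 = 908 N
τ_a = K_W·8F_aD/(πd³) = 1.1520 × 185.3 = 213.46 MPa
τ_m = K_s·8F_mD/(πd³) = 1.0523 × 477.98 = 502.99 MPa
Soderberg: 1/n_f = τ_a/S_se + τ_m/S_sy = 213.46/453 + 502.99/599 = 0.47121 + 0.83971 = 1.3109
n_f = 1/1.3109 = 0.7628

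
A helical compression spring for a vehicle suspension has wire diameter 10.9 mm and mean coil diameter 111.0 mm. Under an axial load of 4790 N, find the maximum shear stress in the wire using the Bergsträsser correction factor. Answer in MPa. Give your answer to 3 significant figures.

1180 MPa

Spring index C = D/d = 111.0/10.9 = 10.1835
K_B = (4C+2)/(4C−3) = 42.734/37.734 = 1.1325
τ₀ = 8FD/(πd³) = 8·4790·111.0/(π·10.9³) = 4.25352e+06/4068.5 = 1045.5 MPa
τ_max = K·τ₀ = 1.1325 × 1045.5 = 1184 MPa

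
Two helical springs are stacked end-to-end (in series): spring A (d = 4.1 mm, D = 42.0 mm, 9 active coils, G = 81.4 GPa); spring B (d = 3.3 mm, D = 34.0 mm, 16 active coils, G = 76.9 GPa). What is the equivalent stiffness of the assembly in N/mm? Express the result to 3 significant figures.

1.28 N/mm

k_A = Gd⁴/(8D³N_a) = (81.4×10³)(4.1⁴)/(8·42.0³·9) = 4.312 N/mm
k_B = Gd⁴/(8D³N_a) = (76.9×10³)(3.3⁴)/(8·34.0³·16) = 1.8127 N/mm
Series: 1/k_eq = 1/4.312 + 1/1.8127 = 0.78356; k_eq = 1.2762 N/mm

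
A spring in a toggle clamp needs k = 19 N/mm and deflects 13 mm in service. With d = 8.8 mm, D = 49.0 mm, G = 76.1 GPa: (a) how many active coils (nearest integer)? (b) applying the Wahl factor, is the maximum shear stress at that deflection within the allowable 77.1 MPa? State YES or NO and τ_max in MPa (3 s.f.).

(a) 26 coils; (b) YES, τ_max = 56.6 MPa

N_a = Gd⁴/(8D³k) = (76.1×10³)(8.8⁴)/(8·49.0³·19) = 25.52 → N_a = 26
Actual rate k = Gd⁴/(8D³·26) = 18.649 N/mm
Working load F = kδ = 18.649·13 = 242.44 N
C = 49.0/8.8 = 5.5682; K_W = (4C−1)/(4C−4)+0.615/C = 1.2746
τ_max = K_W·8FD/(πd³) = 1.2746·44.391 = 56.582 MPa
τ_max ≤ 77.1 MPa → acceptable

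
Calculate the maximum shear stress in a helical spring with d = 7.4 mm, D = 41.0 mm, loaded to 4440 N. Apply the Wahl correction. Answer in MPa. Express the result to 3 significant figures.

1460 MPa

Spring index C = D/d = 41.0/7.4 = 5.5405
K_W = (4C−1)/(4C−4) + 0.615/C = 21.162/18.162 + 0.1110 = 1.2762
τ₀ = 8FD/(πd³) = 8·4440·41.0/(π·7.4³) = 1.45632e+06/1273 = 1144 MPa
τ_max = K·τ₀ = 1.2762 × 1144 = 1459.9 MPa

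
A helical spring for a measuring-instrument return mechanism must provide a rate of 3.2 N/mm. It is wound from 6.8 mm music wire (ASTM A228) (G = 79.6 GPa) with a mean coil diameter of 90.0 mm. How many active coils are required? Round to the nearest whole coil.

9

N_a = Gd⁴/(8D³k) = (79.6×10³ × 6.8⁴)/(8 × 90.0³ × 3.2)
    = 1.70196e+08 / 1.86624e+07 = 9.12 → 9 coils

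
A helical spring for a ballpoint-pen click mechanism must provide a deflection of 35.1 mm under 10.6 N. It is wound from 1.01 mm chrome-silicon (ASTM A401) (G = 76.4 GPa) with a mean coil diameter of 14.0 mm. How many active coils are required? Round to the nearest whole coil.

Required rate k = F/δ = 10.6/35.1 = 0.30199 N/mm
N_a = Gd⁴/(8D³k) = (76.4×10³ × 1.01⁴)/(8 × 14.0³ × 0.30199)
    = 79502.1 / 6629.38 = 11.99 → 12 coils

12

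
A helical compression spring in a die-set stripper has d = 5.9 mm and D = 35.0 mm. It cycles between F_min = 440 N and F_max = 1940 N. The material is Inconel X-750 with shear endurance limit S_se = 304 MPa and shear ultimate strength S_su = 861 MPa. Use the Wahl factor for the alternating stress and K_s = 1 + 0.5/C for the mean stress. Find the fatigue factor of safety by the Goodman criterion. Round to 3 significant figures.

C = D/d = 35.0/5.9 = 5.9322; K_W = (4C−1)/(4C−4)+0.615/C = 1.2557; K_s = 1+0.5/C = 1.0843
F_a = (F_max−F_min)/2 = 750 N; F_m = (F_max+F_min)/2 = 1190 N
τ_a = K_W·8F_aD/(πd³) = 1.2557 × 325.47 = 408.71 MPa
τ_m = K_s·8F_mD/(πd³) = 1.0843 × 516.42 = 559.94 MPa
Goodman: 1/n_f = τ_a/S_se + τ_m/S_su = 408.71/304 + 559.94/861 = 1.34443 + 0.65034 = 1.9948
n_f = 1/1.9948 = 0.5013

0.501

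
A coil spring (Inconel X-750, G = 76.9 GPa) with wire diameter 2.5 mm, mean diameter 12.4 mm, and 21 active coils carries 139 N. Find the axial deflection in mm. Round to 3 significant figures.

k = Gd⁴/(8D³N_a) = (76.9×10³)(2.5⁴)/(8·12.4³·21) = 9.378 N/mm
δ = F/k = 139 / 9.378 = 14.822 mm

14.8 mm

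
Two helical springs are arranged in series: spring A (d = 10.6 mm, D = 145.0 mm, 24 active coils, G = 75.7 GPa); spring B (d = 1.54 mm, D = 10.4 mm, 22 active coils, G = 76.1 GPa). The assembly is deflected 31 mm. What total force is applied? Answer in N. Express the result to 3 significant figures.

k_A = Gd⁴/(8D³N_a) = (75.7×10³)(10.6⁴)/(8·145.0³·24) = 1.6327 N/mm
k_B = Gd⁴/(8D³N_a) = (76.1×10³)(1.54⁴)/(8·10.4³·22) = 2.162 N/mm
Series: 1/k_eq = 1/1.6327 + 1/2.162 = 1.075; k_eq = 0.93023 N/mm
F = k_eq·δ = 0.93023·31 = 28.837 N

28.8 N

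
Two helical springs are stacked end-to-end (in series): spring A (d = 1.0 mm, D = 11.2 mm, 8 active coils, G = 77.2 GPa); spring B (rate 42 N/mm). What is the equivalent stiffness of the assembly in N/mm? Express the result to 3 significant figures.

k_A = Gd⁴/(8D³N_a) = (77.2×10³)(1.0⁴)/(8·11.2³·8) = 0.85858 N/mm
Series: 1/k_eq = 1/0.85858 + 1/42 = 1.1885; k_eq = 0.84138 N/mm

0.841 N/mm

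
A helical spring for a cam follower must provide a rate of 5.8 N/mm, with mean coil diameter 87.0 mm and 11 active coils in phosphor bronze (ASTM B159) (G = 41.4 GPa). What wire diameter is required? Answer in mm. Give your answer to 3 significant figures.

d = (8D³N_a·k / G)^(1/4) = (8·87.0³·11·5.8 / (41.4×10³))^0.25
  = (8118.4)^0.25 = 9.4922 mm

9.49 mm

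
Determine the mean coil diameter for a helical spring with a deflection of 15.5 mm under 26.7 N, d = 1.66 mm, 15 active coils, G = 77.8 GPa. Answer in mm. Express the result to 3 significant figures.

Required rate k = F/δ = 26.7/15.5 = 1.7226 N/mm
D = (Gd⁴/(8N_a·k))^(1/3) = (77.8×10³·1.66⁴/(8·15·1.7226))^(1/3)
  = (2857.93)^(1/3) = 14.1911 mm

14.2 mm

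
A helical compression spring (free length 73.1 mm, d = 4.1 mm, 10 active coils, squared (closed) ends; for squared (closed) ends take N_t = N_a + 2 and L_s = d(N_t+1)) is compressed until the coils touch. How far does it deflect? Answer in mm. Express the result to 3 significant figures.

19.8 mm

N_t = 12; L_s = 4.1·13 = 53.3 mm
δ_solid = L₀ − L_s = 73.1 − 53.3 = 19.8 mm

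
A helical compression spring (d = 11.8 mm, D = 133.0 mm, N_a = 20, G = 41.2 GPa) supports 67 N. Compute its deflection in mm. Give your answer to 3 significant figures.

31.6 mm

k = Gd⁴/(8D³N_a) = (41.2×10³)(11.8⁴)/(8·133.0³·20) = 2.122 N/mm
δ = F/k = 67 / 2.122 = 31.574 mm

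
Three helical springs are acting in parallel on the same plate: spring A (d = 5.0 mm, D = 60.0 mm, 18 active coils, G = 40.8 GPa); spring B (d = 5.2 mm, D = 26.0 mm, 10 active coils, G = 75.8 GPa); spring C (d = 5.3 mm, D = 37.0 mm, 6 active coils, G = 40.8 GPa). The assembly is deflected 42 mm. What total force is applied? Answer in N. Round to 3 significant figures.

k_A = Gd⁴/(8D³N_a) = (40.8×10³)(5.0⁴)/(8·60.0³·18) = 0.81983 N/mm
k_B = Gd⁴/(8D³N_a) = (75.8×10³)(5.2⁴)/(8·26.0³·10) = 39.416 N/mm
k_C = Gd⁴/(8D³N_a) = (40.8×10³)(5.3⁴)/(8·37.0³·6) = 13.241 N/mm
Parallel: k_eq = 0.81983 + 39.416 + 13.241 = 53.477 N/mm
F = k_eq·δ = 53.477·42 = 2246 N

2250 N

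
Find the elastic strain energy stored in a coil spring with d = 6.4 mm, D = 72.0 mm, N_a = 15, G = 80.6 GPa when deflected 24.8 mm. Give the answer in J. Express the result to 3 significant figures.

0.928 J

k = Gd⁴/(8D³N_a) = (80.6×10³)(6.4⁴)/(8·72.0³·15) = 3.0191 N/mm
U = ½kδ² = 0.5 × 3.0191 × 24.8² = 928.43 N·mm = 0.92843 J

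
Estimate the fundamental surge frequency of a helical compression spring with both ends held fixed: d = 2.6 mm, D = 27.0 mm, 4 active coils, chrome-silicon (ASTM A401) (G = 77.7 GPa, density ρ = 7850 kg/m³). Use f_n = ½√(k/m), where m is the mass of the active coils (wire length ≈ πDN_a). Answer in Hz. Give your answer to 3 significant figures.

k = Gd⁴/(8D³N_a) = (77.7×10³)(2.6⁴)/(8·27.0³·4) = 5.6373 N/mm = 5637.3 N/m
Wire length L = πDN_a = π·27.0·4 = 339.29 mm
m = ρ·(πd²/4)·L = 7850 × 5.3093×10⁻⁶ m² × 0.33929 m = 0.014141 kg
f_n = ½√(k/m) = 0.5·√(5637.3/0.014141) = 0.5·√(3.9865e+05) = 315.69 Hz

316 Hz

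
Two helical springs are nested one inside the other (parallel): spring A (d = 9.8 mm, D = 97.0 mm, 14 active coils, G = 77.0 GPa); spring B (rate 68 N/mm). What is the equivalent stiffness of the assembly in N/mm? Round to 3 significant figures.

k_A = Gd⁴/(8D³N_a) = (77.0×10³)(9.8⁴)/(8·97.0³·14) = 6.948 N/mm
Parallel: k_eq = 6.948 + 68 = 74.948 N/mm

74.9 N/mm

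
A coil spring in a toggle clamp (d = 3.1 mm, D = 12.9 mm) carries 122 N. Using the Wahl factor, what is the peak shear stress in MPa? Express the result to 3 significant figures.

186 MPa

Spring index C = D/d = 12.9/3.1 = 4.1613
K_W = (4C−1)/(4C−4) + 0.615/C = 15.645/12.645 + 0.1478 = 1.3850
τ₀ = 8FD/(πd³) = 8·122·12.9/(π·3.1³) = 12590.4/93.591 = 134.53 MPa
τ_max = K·τ₀ = 1.3850 × 134.53 = 186.32 MPa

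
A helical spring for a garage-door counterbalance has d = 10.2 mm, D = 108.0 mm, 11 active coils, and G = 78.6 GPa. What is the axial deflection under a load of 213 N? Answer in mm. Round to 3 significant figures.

27.8 mm

k = Gd⁴/(8D³N_a) = (78.6×10³)(10.2⁴)/(8·108.0³·11) = 7.6748 N/mm
δ = F/k = 213 / 7.6748 = 27.753 mm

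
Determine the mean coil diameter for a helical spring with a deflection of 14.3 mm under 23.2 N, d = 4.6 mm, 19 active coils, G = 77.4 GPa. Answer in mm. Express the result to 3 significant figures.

Required rate k = F/δ = 23.2/14.3 = 1.6224 N/mm
D = (Gd⁴/(8N_a·k))^(1/3) = (77.4×10³·4.6⁴/(8·19·1.6224))^(1/3)
  = (140532)^(1/3) = 51.9907 mm

52.0 mm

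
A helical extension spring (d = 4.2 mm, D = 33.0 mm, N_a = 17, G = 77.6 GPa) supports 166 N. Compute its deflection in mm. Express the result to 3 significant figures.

k = Gd⁴/(8D³N_a) = (77.6×10³)(4.2⁴)/(8·33.0³·17) = 4.9406 N/mm
δ = F/k = 166 / 4.9406 = 33.599 mm

33.6 mm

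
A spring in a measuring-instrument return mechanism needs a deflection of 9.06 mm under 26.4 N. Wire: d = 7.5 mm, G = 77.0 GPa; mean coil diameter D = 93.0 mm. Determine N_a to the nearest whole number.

13

Required rate k = F/δ = 26.4/9.06 = 2.9139 N/mm
N_a = Gd⁴/(8D³k) = (77.0×10³ × 7.5⁴)/(8 × 93.0³ × 2.9139)
    = 2.43633e+08 / 1.87506e+07 = 12.99 → 13 coils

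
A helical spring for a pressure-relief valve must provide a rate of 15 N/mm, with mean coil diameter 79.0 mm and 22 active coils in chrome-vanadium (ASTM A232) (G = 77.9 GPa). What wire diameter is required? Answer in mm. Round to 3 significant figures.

11.4 mm

d = (8D³N_a·k / G)^(1/4) = (8·79.0³·22·15 / (77.9×10³))^0.25
  = (16709)^0.25 = 11.3694 mm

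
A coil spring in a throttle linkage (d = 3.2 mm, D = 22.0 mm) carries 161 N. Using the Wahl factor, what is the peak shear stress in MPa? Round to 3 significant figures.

Spring index C = D/d = 22.0/3.2 = 6.8750
K_W = (4C−1)/(4C−4) + 0.615/C = 26.500/23.500 + 0.0895 = 1.2171
τ₀ = 8FD/(πd³) = 8·161·22.0/(π·3.2³) = 28336/102.94 = 275.26 MPa
τ_max = K·τ₀ = 1.2171 × 275.26 = 335.02 MPa

335 MPa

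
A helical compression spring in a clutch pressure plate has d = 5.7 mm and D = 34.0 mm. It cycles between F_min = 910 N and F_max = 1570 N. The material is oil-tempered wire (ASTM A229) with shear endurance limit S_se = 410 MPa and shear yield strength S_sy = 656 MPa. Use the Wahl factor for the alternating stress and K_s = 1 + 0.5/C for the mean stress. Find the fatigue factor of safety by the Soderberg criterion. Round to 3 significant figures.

0.699

C = D/d = 34.0/5.7 = 5.9649; K_W = (4C−1)/(4C−4)+0.615/C = 1.2542; K_s = 1+0.5/C = 1.0838
F_a = (F_max−F_min)/2 = 330 N; F_m = (F_max+F_min)/2 = 1240 N
τ_a = K_W·8F_aD/(πd³) = 1.2542 × 154.28 = 193.49 MPa
τ_m = K_s·8F_mD/(πd³) = 1.0838 × 579.72 = 628.31 MPa
Soderberg: 1/n_f = τ_a/S_se + τ_m/S_sy = 193.49/410 + 628.31/656 = 0.47193 + 0.95779 = 1.4297
n_f = 1/1.4297 = 0.6994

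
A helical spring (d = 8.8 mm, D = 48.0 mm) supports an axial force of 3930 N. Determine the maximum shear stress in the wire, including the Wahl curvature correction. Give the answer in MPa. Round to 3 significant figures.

903 MPa

Spring index C = D/d = 48.0/8.8 = 5.4545
K_W = (4C−1)/(4C−4) + 0.615/C = 20.818/17.818 + 0.1128 = 1.2811
τ₀ = 8FD/(πd³) = 8·3930·48.0/(π·8.8³) = 1.50912e+06/2140.9 = 704.9 MPa
τ_max = K·τ₀ = 1.2811 × 704.9 = 903.06 MPa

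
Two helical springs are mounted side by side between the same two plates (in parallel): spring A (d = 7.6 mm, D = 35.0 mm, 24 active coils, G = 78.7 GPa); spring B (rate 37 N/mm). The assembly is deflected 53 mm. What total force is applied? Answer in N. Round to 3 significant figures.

3650 N

k_A = Gd⁴/(8D³N_a) = (78.7×10³)(7.6⁴)/(8·35.0³·24) = 31.895 N/mm
Parallel: k_eq = 31.895 + 37 = 68.895 N/mm
F = k_eq·δ = 68.895·53 = 3651.4 N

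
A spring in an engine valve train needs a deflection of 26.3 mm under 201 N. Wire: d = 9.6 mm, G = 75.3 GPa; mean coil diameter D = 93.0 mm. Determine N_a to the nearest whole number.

Required rate k = F/δ = 201/26.3 = 7.6426 N/mm
N_a = Gd⁴/(8D³k) = (75.3×10³ × 9.6⁴)/(8 × 93.0³ × 7.6426)
    = 6.39558e+08 / 4.91789e+07 = 13 → 13 coils

13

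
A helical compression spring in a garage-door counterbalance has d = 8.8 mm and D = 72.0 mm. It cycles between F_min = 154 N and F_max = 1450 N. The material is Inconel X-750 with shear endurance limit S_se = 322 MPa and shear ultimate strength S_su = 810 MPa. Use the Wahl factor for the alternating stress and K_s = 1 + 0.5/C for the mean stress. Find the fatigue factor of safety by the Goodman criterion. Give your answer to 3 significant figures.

1.09

C = D/d = 72.0/8.8 = 8.1818; K_W = (4C−1)/(4C−4)+0.615/C = 1.1796; K_s = 1+0.5/C = 1.0611
F_a = (F_max−F_min)/2 = 648 N; F_m = (F_max+F_min)/2 = 802 N
τ_a = K_W·8F_aD/(πd³) = 1.1796 × 174.34 = 205.65 MPa
τ_m = K_s·8F_mD/(πd³) = 1.0611 × 215.77 = 228.96 MPa
Goodman: 1/n_f = τ_a/S_se + τ_m/S_su = 205.65/322 + 228.96/810 = 0.63867 + 0.28267 = 0.92134
n_f = 1/0.92134 = 1.085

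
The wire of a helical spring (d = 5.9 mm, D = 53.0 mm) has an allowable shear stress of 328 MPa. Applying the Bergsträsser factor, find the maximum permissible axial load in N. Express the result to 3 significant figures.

433 N

C = D/d = 53.0/5.9 = 8.9831
K_B = (4C+2)/(4C−3) = 37.932/32.932 = 1.1518
τ_max = K·8FD/(πd³) → F_max = τ_allow·πd³/(8DK)
F_max = 328·π·5.9³/(8·53.0·1.1518) = 2.1163e+05/488.37 = 433.34 N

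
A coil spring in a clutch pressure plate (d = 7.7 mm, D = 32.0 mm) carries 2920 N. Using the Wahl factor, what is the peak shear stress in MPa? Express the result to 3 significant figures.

722 MPa

Spring index C = D/d = 32.0/7.7 = 4.1558
K_W = (4C−1)/(4C−4) + 0.615/C = 15.623/12.623 + 0.1480 = 1.3856
τ₀ = 8FD/(πd³) = 8·2920·32.0/(π·7.7³) = 747520/1434.2 = 521.2 MPa
τ_max = K·τ₀ = 1.3856 × 521.2 = 722.19 MPa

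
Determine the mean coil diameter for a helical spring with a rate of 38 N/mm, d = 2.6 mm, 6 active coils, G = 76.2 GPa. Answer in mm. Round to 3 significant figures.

D = (Gd⁴/(8N_a·k))^(1/3) = (76.2×10³·2.6⁴/(8·6·38))^(1/3)
  = (1909.08)^(1/3) = 12.4053 mm

12.4 mm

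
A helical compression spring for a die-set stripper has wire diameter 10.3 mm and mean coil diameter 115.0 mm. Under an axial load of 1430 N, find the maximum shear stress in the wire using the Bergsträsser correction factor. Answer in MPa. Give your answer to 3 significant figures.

Spring index C = D/d = 115.0/10.3 = 11.1650
K_B = (4C+2)/(4C−3) = 46.660/41.660 = 1.1200
τ₀ = 8FD/(πd³) = 8·1430·115.0/(π·10.3³) = 1.3156e+06/3432.9 = 383.23 MPa
τ_max = K·τ₀ = 1.1200 × 383.23 = 429.23 MPa

429 MPa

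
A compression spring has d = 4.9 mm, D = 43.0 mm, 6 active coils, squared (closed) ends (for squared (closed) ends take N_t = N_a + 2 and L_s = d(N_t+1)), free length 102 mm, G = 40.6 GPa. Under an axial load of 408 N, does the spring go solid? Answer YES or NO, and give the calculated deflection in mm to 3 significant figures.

k = Gd⁴/(8D³N_a) = (40.6×10³)(4.9⁴)/(8·43.0³·6) = 6.1329 N/mm
N_t = 8; L_s = 4.9·9 = 44.1 mm; δ_solid = L₀ − L_s = 102 − 44.1 = 57.9 mm
δ = F/k = 408/6.1329 = 66.527 mm
δ ≥ δ_solid → spring goes solid

YES, δ = 66.5 mm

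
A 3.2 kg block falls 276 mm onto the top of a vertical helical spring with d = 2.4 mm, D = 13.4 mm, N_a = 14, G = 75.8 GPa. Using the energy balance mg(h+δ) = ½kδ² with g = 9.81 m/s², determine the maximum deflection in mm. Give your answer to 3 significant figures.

k = Gd⁴/(8D³N_a) = (75.8×10³)(2.4⁴)/(8·13.4³·14) = 9.3322 N/mm
W = mg = 3.2 × 9.81 = 31.392 N
½kδ² − Wδ − Wh = 0 → δ = (W + √(W² + 2kWh))/k
δ = (31.392 + √(985.46 + 161711))/9.3322 = (31.392 + 403.36)/9.3322 = 46.586 mm

46.6 mm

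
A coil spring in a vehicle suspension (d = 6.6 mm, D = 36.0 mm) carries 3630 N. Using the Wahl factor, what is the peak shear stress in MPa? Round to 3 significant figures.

1480 MPa

Spring index C = D/d = 36.0/6.6 = 5.4545
K_W = (4C−1)/(4C−4) + 0.615/C = 20.818/17.818 + 0.1127 = 1.2811
τ₀ = 8FD/(πd³) = 8·3630·36.0/(π·6.6³) = 1.04544e+06/903.2 = 1157.5 MPa
τ_max = K·τ₀ = 1.2811 × 1157.5 = 1482.9 MPa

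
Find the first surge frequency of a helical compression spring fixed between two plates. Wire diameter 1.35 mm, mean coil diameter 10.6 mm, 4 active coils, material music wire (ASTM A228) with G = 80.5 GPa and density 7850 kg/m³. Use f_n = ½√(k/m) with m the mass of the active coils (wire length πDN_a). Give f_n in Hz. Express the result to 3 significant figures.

1080 Hz

k = Gd⁴/(8D³N_a) = (80.5×10³)(1.35⁴)/(8·10.6³·4) = 7.0156 N/mm = 7015.6 N/m
Wire length L = πDN_a = π·10.6·4 = 133.2 mm
m = ρ·(πd²/4)·L = 7850 × 1.4314×10⁻⁶ m² × 0.1332 m = 0.0014967 kg
f_n = ½√(k/m) = 0.5·√(7015.6/0.0014967) = 0.5·√(4.6873e+06) = 1082.5 Hz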